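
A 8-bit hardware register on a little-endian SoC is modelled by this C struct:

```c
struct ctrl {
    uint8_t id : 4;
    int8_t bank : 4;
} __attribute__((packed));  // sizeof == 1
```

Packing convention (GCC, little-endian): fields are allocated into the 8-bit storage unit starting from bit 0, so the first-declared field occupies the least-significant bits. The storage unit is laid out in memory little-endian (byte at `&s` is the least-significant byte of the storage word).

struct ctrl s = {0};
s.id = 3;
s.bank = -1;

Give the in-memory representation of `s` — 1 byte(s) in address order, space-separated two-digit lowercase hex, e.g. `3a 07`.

f3

id:4 = 3 → 0x3 << 0 → word 0x03
bank:4 = -1 → 0xf << 4 → word 0xf3
word = 0xf3 → little-endian bytes:
  [0]=0xf3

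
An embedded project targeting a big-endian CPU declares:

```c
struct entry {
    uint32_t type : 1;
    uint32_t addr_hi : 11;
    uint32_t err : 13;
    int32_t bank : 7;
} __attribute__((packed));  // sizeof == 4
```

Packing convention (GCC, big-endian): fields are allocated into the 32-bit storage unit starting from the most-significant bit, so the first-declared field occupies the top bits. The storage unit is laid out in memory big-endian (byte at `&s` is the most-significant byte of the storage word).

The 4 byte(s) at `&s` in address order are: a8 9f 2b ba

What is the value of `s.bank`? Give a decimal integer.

[0]=0xa8 [1]=0x9f [2]=0x2b [3]=0xba (big-endian) → word 0xa89f2bba
type [31+:1] = (word>>31) & 0x1 = 1
addr_hi [20+:11] = (word>>20) & 0x7ff = 649
err [7+:13] = (word>>7) & 0x1fff = 7767
bank [0+:7] = (word>>0) & 0x7f = 58  ←
bank signed 7b, MSB=0: value = 58

58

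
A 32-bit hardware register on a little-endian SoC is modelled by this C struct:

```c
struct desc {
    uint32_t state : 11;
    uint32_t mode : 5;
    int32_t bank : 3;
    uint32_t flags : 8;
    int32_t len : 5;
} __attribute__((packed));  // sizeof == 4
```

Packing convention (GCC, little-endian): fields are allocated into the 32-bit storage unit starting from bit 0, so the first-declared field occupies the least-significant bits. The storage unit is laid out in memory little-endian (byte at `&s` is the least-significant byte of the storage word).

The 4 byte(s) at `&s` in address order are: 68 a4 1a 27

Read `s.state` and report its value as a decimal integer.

1128

[0]=0x68 [1]=0xa4 [2]=0x1a [3]=0x27 (little-endian) → word 0x271aa468
state [0+:11] = (word>>0) & 0x7ff = 1128  ←
mode [11+:5] = (word>>11) & 0x1f = 20
bank [16+:3] = (word>>16) & 0x7 = 2
flags [19+:8] = (word>>19) & 0xff = 227
len [27+:5] = (word>>27) & 0x1f = 4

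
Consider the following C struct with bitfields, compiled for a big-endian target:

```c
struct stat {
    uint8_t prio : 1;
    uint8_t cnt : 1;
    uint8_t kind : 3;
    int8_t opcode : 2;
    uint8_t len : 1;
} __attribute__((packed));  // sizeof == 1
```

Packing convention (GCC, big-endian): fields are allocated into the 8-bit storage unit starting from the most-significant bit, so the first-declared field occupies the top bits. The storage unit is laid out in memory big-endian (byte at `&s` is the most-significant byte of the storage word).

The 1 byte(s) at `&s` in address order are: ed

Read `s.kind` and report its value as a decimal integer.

[0]=0xed (big-endian) → word 0xed
prio [7+:1] = (word>>7) & 0x1 = 1
cnt [6+:1] = (word>>6) & 0x1 = 1
kind [3+:3] = (word>>3) & 0x7 = 5  ←
opcode [1+:2] = (word>>1) & 0x3 = 2
len [0+:1] = (word>>0) & 0x1 = 1

5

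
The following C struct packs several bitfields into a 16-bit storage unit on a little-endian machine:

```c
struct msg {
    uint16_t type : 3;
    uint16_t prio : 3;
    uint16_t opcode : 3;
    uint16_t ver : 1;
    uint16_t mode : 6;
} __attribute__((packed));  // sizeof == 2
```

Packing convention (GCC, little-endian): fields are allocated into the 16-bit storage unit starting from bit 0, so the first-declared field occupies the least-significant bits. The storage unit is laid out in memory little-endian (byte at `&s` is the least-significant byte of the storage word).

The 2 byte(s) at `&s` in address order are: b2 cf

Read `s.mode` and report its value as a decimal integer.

51

[0]=0xb2 [1]=0xcf (little-endian) → word 0xcfb2
type:3 @ bit 0 → (0xcfb2>>0)&0x7 = 0x2
prio:3 @ bit 3 → (0xcfb2>>3)&0x7 = 0x6
opcode:3 @ bit 6 → (0xcfb2>>6)&0x7 = 0x6
ver:1 @ bit 9 → (0xcfb2>>9)&0x1 = 0x1
mode:6 @ bit 10 → (0xcfb2>>10)&0x3f = 0x33  ←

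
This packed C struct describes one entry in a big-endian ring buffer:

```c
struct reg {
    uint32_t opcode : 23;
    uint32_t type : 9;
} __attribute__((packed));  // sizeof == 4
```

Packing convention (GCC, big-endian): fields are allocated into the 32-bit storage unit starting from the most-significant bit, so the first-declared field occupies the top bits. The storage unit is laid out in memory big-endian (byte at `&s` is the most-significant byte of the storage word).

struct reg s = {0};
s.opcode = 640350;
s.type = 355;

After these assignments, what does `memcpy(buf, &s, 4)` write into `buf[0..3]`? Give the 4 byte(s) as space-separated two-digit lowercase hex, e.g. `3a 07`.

13 8a bd 63

opcode:23 = 640350 → 0x9c55e << 9 → word 0x138abc00
type:9 = 355 → 0x163 << 0 → word 0x138abd63
word = 0x138abd63 → big-endian bytes:
  [0]=0x13  [1]=0x8a  [2]=0xbd  [3]=0x63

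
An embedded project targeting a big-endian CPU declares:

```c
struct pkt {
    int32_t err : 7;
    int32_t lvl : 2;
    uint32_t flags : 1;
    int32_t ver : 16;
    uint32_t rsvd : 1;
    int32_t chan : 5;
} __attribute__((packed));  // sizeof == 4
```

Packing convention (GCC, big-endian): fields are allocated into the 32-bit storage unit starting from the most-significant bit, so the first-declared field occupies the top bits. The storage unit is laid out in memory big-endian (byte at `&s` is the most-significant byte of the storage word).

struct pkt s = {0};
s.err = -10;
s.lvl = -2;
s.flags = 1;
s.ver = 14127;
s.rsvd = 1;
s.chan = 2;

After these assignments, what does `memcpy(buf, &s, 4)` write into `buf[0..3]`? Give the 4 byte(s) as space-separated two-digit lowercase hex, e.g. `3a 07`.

err (7b) val=-10 bits=0x76 at bit 25: 0xec000000
lvl (2b) val=-2 bits=0x2 at bit 23: 0xed000000
flags (1b) val=1 bits=0x1 at bit 22: 0xed400000
ver (16b) val=14127 bits=0x372f at bit 6: 0xed4dcbc0
rsvd (1b) val=1 bits=0x1 at bit 5: 0xed4dcbe0
chan (5b) val=2 bits=0x2 at bit 0: 0xed4dcbe2
word = 0xed4dcbe2 → big-endian bytes:
  [0]=0xed  [1]=0x4d  [2]=0xcb  [3]=0xe2

ed 4d cb e2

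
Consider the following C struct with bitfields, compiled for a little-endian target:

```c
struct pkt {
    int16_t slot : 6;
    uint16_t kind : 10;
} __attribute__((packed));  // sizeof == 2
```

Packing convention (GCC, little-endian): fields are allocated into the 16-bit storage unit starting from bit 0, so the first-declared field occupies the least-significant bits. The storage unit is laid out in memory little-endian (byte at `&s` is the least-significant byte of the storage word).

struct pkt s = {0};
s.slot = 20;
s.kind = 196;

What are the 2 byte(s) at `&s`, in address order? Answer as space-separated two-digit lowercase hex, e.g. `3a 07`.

14 31

[0+:6] slot=20 & 0x3f = 0x14; word=0x0014
[6+:10] kind=196 & 0x3ff = 0xc4; word=0x3114
word = 0x3114 → little-endian bytes:
  [0]=0x14  [1]=0x31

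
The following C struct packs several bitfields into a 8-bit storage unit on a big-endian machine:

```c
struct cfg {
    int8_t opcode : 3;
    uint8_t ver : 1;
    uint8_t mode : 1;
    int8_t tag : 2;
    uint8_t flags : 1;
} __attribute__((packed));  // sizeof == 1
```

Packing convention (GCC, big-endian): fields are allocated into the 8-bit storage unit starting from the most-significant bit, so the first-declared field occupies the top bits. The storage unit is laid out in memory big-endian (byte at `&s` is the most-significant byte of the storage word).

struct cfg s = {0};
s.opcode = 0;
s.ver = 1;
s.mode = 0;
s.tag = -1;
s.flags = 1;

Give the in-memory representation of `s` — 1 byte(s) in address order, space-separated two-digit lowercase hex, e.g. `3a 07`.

17

[5+:3] opcode=0 & 0x7 = 0x0; word=0x00
[4+:1] ver=1 & 0x1 = 0x1; word=0x10
[3+:1] mode=0 & 0x1 = 0x0; word=0x10
[1+:2] tag=-1 & 0x3 = 0x3; word=0x16
[0+:1] flags=1 & 0x1 = 0x1; word=0x17
word = 0x17 → big-endian bytes:
  [0]=0x17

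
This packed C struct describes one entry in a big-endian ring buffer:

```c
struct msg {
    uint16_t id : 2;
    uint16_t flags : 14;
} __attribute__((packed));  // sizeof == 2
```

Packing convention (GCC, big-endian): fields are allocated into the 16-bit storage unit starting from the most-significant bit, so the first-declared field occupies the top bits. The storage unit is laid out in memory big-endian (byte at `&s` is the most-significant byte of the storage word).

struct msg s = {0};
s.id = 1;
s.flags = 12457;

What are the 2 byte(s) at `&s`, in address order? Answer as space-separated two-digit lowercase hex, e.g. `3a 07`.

70 a9

id (2b) val=1 bits=0x1 at bit 14: 0x4000
flags (14b) val=12457 bits=0x30a9 at bit 0: 0x70a9
word = 0x70a9 → big-endian bytes:
  [0]=0x70  [1]=0xa9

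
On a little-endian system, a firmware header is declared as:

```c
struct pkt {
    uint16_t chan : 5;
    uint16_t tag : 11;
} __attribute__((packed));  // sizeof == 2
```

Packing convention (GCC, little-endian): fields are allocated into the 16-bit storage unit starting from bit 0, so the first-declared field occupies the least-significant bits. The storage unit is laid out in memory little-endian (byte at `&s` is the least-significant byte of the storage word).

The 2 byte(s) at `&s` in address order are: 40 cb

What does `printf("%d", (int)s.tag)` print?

1626

[0]=0x40 [1]=0xcb (little-endian) → word 0xcb40
chan:5 @ bit 0 → (0xcb40>>0)&0x1f = 0x0
tag:11 @ bit 5 → (0xcb40>>5)&0x7ff = 0x65a  ←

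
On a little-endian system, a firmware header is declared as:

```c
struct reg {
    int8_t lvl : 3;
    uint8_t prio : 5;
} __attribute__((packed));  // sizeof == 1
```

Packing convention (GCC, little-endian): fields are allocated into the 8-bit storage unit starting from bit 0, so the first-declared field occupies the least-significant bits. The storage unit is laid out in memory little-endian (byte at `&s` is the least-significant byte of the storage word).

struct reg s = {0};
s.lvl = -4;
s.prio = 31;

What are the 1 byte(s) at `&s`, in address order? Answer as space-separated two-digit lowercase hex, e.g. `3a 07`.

lvl:3 = -4 → 0x4 << 0 → word 0x04
prio:5 = 31 → 0x1f << 3 → word 0xfc
word = 0xfc → little-endian bytes:
  [0]=0xfc

fc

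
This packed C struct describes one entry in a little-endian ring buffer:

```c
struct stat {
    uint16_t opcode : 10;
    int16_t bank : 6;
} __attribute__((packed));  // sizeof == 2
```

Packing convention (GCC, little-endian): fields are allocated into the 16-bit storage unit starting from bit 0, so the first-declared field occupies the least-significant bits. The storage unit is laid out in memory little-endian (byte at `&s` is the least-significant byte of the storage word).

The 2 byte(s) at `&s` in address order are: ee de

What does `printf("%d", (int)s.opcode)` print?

750

[0]=0xee [1]=0xde (little-endian) → word 0xdeee
opcode [0+:10] = (word>>0) & 0x3ff = 750  ←
bank [10+:6] = (word>>10) & 0x3f = 55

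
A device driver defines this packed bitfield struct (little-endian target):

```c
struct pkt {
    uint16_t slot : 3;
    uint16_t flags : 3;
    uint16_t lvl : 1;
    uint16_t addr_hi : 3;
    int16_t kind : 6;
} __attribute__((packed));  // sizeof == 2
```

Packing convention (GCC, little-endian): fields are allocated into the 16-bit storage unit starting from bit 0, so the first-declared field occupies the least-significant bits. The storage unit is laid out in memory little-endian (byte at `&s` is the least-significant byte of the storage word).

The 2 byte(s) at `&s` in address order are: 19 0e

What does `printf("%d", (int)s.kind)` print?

[0]=0x19 [1]=0x0e (little-endian) → word 0x0e19
slot [0+:3] = (word>>0) & 0x7 = 1
flags [3+:3] = (word>>3) & 0x7 = 3
lvl [6+:1] = (word>>6) & 0x1 = 0
addr_hi [7+:3] = (word>>7) & 0x7 = 4
kind [10+:6] = (word>>10) & 0x3f = 3  ←
kind signed 6b, MSB=0: value = 3

3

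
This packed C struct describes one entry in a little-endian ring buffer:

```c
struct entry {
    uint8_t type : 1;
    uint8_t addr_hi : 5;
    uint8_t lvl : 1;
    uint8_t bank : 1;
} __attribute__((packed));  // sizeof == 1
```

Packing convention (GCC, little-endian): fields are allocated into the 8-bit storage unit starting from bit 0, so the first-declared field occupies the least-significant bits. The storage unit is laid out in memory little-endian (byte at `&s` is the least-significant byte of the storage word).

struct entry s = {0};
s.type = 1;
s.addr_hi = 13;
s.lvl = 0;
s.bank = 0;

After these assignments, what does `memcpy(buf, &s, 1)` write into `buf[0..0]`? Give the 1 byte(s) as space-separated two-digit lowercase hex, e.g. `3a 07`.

1b

type:1 = 1 → 0x1 << 0 → word 0x01
addr_hi:5 = 13 → 0xd << 1 → word 0x1b
lvl:1 = 0 → 0x0 << 6 → word 0x1b
bank:1 = 0 → 0x0 << 7 → word 0x1b
word = 0x1b → little-endian bytes:
  [0]=0x1b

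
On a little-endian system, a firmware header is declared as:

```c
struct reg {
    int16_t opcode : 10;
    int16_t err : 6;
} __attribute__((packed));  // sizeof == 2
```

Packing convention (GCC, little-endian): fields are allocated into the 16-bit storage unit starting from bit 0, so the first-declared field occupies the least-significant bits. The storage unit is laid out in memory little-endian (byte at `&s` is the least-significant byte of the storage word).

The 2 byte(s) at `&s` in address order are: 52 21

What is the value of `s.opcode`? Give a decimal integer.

338

[0]=0x52 [1]=0x21 (little-endian) → word 0x2152
opcode [0+:10] = (word>>0) & 0x3ff = 338  ←
err [10+:6] = (word>>10) & 0x3f = 8
opcode signed 10b, MSB=0: value = 338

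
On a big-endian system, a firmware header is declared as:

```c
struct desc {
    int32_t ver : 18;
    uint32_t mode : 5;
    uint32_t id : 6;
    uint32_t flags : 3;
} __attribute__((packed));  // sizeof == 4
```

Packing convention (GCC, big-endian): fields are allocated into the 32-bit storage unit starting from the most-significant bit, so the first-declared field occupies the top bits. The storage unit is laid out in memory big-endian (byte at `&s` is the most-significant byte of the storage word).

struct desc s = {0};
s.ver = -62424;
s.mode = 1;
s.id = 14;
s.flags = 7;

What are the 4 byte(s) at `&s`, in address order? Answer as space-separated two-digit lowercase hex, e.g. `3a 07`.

ver (18b) val=-62424 bits=0x30c28 at bit 14: 0xc30a0000
mode (5b) val=1 bits=0x1 at bit 9: 0xc30a0200
id (6b) val=14 bits=0xe at bit 3: 0xc30a0270
flags (3b) val=7 bits=0x7 at bit 0: 0xc30a0277
word = 0xc30a0277 → big-endian bytes:
  [0]=0xc3  [1]=0x0a  [2]=0x02  [3]=0x77

c3 0a 02 77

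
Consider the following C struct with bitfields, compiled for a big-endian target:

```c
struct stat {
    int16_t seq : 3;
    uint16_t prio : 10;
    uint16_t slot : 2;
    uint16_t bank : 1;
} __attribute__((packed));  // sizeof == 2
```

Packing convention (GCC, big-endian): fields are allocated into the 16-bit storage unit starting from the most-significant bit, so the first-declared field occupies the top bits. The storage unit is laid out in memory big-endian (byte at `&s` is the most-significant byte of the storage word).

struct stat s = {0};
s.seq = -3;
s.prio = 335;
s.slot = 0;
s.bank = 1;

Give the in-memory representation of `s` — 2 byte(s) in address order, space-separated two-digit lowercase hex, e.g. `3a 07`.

seq (3b) val=-3 bits=0x5 at bit 13: 0xa000
prio (10b) val=335 bits=0x14f at bit 3: 0xaa78
slot (2b) val=0 bits=0x0 at bit 1: 0xaa78
bank (1b) val=1 bits=0x1 at bit 0: 0xaa79
word = 0xaa79 → big-endian bytes:
  [0]=0xaa  [1]=0x79

aa 79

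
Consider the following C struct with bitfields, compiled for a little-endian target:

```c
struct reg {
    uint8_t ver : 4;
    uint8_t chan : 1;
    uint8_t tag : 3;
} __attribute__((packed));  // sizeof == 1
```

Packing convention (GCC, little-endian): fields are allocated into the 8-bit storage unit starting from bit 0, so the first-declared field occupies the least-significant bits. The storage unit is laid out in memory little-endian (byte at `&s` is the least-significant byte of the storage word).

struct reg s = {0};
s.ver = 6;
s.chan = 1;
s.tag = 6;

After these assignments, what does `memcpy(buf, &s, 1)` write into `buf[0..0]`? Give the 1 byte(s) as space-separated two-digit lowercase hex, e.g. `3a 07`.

d6

ver:4 = 6 → 0x6 << 0 → word 0x06
chan:1 = 1 → 0x1 << 4 → word 0x16
tag:3 = 6 → 0x6 << 5 → word 0xd6
word = 0xd6 → little-endian bytes:
  [0]=0xd6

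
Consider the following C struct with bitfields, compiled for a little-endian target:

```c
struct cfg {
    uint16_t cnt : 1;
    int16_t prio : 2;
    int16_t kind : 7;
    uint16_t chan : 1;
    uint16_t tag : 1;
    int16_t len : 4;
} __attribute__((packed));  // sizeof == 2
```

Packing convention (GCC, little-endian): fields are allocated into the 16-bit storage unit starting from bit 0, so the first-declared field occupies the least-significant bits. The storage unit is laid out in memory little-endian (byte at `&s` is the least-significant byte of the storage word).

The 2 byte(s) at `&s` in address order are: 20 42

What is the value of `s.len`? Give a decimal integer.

4

[0]=0x20 [1]=0x42 (little-endian) → word 0x4220
cnt:1 @ bit 0 → (0x4220>>0)&0x1 = 0x0
prio:2 @ bit 1 → (0x4220>>1)&0x3 = 0x0
kind:7 @ bit 3 → (0x4220>>3)&0x7f = 0x44
chan:1 @ bit 10 → (0x4220>>10)&0x1 = 0x0
tag:1 @ bit 11 → (0x4220>>11)&0x1 = 0x0
len:4 @ bit 12 → (0x4220>>12)&0xf = 0x4  ←
len signed 4b, MSB=0: value = 4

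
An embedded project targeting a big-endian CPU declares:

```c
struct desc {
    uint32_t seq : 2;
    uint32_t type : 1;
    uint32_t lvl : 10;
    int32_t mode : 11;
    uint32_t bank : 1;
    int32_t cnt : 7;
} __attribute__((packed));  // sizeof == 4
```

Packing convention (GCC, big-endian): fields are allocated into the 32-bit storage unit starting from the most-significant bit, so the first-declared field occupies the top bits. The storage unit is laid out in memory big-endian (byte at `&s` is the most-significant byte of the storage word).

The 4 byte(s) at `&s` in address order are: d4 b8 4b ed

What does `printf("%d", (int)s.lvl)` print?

[0]=0xd4 [1]=0xb8 [2]=0x4b [3]=0xed (big-endian) → word 0xd4b84bed
seq [30+:2] = (word>>30) & 0x3 = 3
type [29+:1] = (word>>29) & 0x1 = 0
lvl [19+:10] = (word>>19) & 0x3ff = 663  ←
mode [8+:11] = (word>>8) & 0x7ff = 75
bank [7+:1] = (word>>7) & 0x1 = 1
cnt [0+:7] = (word>>0) & 0x7f = 109

663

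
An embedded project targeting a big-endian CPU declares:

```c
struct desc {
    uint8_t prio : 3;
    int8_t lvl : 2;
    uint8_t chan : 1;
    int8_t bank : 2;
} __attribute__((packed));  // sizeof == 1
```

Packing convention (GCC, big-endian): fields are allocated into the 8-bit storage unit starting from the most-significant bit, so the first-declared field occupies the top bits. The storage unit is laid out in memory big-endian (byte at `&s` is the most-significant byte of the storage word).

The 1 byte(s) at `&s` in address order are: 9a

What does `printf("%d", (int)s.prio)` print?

[0]=0x9a (big-endian) → word 0x9a
prio:3 @ bit 5 → (0x9a>>5)&0x7 = 0x4  ←
lvl:2 @ bit 3 → (0x9a>>3)&0x3 = 0x3
chan:1 @ bit 2 → (0x9a>>2)&0x1 = 0x0
bank:2 @ bit 0 → (0x9a>>0)&0x3 = 0x2

4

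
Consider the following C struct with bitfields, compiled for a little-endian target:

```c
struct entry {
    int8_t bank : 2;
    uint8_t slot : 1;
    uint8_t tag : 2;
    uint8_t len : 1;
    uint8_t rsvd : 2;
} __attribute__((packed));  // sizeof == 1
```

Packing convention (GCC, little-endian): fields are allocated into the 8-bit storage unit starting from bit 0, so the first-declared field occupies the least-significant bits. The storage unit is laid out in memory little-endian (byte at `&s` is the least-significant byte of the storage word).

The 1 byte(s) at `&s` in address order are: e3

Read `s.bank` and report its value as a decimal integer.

[0]=0xe3 (little-endian) → word 0xe3
bank:2 @ bit 0 → (0xe3>>0)&0x3 = 0x3  ←
slot:1 @ bit 2 → (0xe3>>2)&0x1 = 0x0
tag:2 @ bit 3 → (0xe3>>3)&0x3 = 0x0
len:1 @ bit 5 → (0xe3>>5)&0x1 = 0x1
rsvd:2 @ bit 6 → (0xe3>>6)&0x3 = 0x3
bank signed 2b, MSB=1: 3 - 4 = -1

-1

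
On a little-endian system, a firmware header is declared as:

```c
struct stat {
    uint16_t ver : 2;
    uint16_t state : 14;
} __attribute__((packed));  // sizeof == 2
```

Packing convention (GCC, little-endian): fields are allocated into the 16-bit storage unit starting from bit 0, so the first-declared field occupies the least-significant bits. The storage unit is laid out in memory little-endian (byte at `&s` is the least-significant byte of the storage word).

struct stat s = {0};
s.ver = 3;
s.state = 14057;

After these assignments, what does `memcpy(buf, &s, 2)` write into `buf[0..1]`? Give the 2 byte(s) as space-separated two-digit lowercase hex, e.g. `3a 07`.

ver (2b) val=3 bits=0x3 at bit 0: 0x0003
state (14b) val=14057 bits=0x36e9 at bit 2: 0xdba7
word = 0xdba7 → little-endian bytes:
  [0]=0xa7  [1]=0xdb

a7 db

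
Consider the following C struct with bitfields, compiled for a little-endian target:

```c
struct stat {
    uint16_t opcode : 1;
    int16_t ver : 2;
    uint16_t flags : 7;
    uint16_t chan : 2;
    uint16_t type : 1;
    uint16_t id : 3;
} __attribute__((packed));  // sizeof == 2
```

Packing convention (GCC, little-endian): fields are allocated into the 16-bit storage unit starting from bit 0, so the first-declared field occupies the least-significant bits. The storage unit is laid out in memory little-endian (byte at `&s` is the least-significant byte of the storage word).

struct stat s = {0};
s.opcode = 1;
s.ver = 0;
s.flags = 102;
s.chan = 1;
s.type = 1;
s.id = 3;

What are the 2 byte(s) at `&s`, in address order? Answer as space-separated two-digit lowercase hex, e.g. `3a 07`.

opcode:1 = 1 → 0x1 << 0 → word 0x0001
ver:2 = 0 → 0x0 << 1 → word 0x0001
flags:7 = 102 → 0x66 << 3 → word 0x0331
chan:2 = 1 → 0x1 << 10 → word 0x0731
type:1 = 1 → 0x1 << 12 → word 0x1731
id:3 = 3 → 0x3 << 13 → word 0x7731
word = 0x7731 → little-endian bytes:
  [0]=0x31  [1]=0x77

31 77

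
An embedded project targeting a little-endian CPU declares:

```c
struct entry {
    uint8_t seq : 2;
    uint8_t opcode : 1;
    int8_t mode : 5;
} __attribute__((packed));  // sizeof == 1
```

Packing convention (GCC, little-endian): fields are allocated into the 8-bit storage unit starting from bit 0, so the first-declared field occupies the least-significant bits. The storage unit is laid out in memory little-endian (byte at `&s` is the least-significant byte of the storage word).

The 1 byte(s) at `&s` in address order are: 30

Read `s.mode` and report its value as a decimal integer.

6

[0]=0x30 (little-endian) → word 0x30
seq:2 @ bit 0 → (0x30>>0)&0x3 = 0x0
opcode:1 @ bit 2 → (0x30>>2)&0x1 = 0x0
mode:5 @ bit 3 → (0x30>>3)&0x1f = 0x6  ←
mode signed 5b, MSB=0: value = 6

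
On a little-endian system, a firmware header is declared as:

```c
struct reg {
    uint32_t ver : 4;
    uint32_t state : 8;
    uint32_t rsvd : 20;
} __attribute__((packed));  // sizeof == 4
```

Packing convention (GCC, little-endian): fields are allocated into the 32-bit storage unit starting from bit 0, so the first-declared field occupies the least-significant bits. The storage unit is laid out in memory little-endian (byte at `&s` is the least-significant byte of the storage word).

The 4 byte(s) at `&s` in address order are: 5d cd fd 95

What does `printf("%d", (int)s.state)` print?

213

[0]=0x5d [1]=0xcd [2]=0xfd [3]=0x95 (little-endian) → word 0x95fdcd5d
ver:4 @ bit 0 → (0x95fdcd5d>>0)&0xf = 0xd
state:8 @ bit 4 → (0x95fdcd5d>>4)&0xff = 0xd5  ←
rsvd:20 @ bit 12 → (0x95fdcd5d>>12)&0xfffff = 0x95fdc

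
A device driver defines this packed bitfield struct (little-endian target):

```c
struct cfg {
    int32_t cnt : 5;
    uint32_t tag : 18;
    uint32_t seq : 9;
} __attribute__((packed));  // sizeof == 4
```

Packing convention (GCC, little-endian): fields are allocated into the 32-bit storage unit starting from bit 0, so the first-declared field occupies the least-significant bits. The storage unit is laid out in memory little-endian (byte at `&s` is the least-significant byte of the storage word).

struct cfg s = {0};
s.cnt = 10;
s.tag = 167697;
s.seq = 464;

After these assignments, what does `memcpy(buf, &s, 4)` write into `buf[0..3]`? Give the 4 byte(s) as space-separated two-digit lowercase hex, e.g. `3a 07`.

2a e2 51 e8

cnt (5b) val=10 bits=0xa at bit 0: 0x0000000a
tag (18b) val=167697 bits=0x28f11 at bit 5: 0x0051e22a
seq (9b) val=464 bits=0x1d0 at bit 23: 0xe851e22a
word = 0xe851e22a → little-endian bytes:
  [0]=0x2a  [1]=0xe2  [2]=0x51  [3]=0xe8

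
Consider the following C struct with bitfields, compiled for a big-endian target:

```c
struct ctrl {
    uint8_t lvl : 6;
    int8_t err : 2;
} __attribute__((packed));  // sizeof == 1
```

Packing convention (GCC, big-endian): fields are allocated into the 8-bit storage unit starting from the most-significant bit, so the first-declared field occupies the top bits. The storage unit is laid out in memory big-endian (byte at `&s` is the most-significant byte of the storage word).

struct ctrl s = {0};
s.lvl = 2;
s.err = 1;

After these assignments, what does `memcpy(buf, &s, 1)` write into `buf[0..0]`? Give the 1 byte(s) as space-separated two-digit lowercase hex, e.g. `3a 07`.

lvl:6 = 2 → 0x2 << 2 → word 0x08
err:2 = 1 → 0x1 << 0 → word 0x09
word = 0x09 → big-endian bytes:
  [0]=0x09

09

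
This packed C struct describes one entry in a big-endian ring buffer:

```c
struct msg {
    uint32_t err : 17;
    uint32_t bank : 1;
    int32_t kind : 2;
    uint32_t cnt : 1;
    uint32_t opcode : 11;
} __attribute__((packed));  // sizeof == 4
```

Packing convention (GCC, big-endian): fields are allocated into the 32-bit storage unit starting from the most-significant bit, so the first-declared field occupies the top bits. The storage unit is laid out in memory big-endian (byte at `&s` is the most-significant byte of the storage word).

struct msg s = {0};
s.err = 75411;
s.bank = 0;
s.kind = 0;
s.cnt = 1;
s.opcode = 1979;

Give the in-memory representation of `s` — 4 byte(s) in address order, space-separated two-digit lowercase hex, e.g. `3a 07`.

93 49 8f bb

[15+:17] err=75411 & 0x1ffff = 0x12693; word=0x93498000
[14+:1] bank=0 & 0x1 = 0x0; word=0x93498000
[12+:2] kind=0 & 0x3 = 0x0; word=0x93498000
[11+:1] cnt=1 & 0x1 = 0x1; word=0x93498800
[0+:11] opcode=1979 & 0x7ff = 0x7bb; word=0x93498fbb
word = 0x93498fbb → big-endian bytes:
  [0]=0x93  [1]=0x49  [2]=0x8f  [3]=0xbb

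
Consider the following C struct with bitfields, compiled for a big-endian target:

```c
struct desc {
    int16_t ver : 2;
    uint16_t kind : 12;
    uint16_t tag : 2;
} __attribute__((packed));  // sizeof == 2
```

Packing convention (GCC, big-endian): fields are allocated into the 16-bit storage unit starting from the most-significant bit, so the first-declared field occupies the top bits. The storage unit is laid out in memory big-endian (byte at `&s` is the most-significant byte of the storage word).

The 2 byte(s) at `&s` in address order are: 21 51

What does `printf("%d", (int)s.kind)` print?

2132

[0]=0x21 [1]=0x51 (big-endian) → word 0x2151
ver [14+:2] = (word>>14) & 0x3 = 0
kind [2+:12] = (word>>2) & 0xfff = 2132  ←
tag [0+:2] = (word>>0) & 0x3 = 1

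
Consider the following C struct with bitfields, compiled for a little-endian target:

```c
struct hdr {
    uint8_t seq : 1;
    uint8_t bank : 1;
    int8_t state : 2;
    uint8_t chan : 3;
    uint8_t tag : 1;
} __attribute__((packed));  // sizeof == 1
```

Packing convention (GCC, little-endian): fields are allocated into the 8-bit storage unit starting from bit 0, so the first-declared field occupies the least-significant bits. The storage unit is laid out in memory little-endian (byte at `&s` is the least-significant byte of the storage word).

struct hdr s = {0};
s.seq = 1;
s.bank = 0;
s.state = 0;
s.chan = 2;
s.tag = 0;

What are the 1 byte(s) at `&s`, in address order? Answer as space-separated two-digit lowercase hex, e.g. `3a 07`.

seq:1 = 1 → 0x1 << 0 → word 0x01
bank:1 = 0 → 0x0 << 1 → word 0x01
state:2 = 0 → 0x0 << 2 → word 0x01
chan:3 = 2 → 0x2 << 4 → word 0x21
tag:1 = 0 → 0x0 << 7 → word 0x21
word = 0x21 → little-endian bytes:
  [0]=0x21

21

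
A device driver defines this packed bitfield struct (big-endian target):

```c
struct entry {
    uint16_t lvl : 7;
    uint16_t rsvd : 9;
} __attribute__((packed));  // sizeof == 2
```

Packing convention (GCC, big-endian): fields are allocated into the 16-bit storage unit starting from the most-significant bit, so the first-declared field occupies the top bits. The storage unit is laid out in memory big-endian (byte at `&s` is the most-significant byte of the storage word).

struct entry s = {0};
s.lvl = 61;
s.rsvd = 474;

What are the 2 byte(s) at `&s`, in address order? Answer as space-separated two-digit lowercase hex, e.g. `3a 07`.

7b da

lvl (7b) val=61 bits=0x3d at bit 9: 0x7a00
rsvd (9b) val=474 bits=0x1da at bit 0: 0x7bda
word = 0x7bda → big-endian bytes:
  [0]=0x7b  [1]=0xda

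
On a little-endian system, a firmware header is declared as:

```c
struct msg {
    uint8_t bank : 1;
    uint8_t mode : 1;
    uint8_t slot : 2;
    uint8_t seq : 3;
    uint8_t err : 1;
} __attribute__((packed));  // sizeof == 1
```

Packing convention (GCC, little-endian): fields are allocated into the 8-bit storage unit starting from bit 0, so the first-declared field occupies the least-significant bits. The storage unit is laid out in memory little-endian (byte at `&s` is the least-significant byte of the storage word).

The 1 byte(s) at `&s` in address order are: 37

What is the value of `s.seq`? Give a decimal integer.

3

[0]=0x37 (little-endian) → word 0x37
bank:1 @ bit 0 → (0x37>>0)&0x1 = 0x1
mode:1 @ bit 1 → (0x37>>1)&0x1 = 0x1
slot:2 @ bit 2 → (0x37>>2)&0x3 = 0x1
seq:3 @ bit 4 → (0x37>>4)&0x7 = 0x3  ←
err:1 @ bit 7 → (0x37>>7)&0x1 = 0x0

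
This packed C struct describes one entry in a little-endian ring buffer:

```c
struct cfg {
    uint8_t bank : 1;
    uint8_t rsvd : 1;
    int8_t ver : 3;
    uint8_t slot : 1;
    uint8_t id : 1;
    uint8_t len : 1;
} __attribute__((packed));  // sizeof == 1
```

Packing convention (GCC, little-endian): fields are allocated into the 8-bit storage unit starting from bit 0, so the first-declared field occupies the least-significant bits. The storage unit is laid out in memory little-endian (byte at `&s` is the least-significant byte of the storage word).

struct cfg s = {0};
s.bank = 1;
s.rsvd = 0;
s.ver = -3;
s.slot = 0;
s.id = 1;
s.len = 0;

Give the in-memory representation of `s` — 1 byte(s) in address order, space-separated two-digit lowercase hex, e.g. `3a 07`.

bank (1b) val=1 bits=0x1 at bit 0: 0x01
rsvd (1b) val=0 bits=0x0 at bit 1: 0x01
ver (3b) val=-3 bits=0x5 at bit 2: 0x15
slot (1b) val=0 bits=0x0 at bit 5: 0x15
id (1b) val=1 bits=0x1 at bit 6: 0x55
len (1b) val=0 bits=0x0 at bit 7: 0x55
word = 0x55 → little-endian bytes:
  [0]=0x55

55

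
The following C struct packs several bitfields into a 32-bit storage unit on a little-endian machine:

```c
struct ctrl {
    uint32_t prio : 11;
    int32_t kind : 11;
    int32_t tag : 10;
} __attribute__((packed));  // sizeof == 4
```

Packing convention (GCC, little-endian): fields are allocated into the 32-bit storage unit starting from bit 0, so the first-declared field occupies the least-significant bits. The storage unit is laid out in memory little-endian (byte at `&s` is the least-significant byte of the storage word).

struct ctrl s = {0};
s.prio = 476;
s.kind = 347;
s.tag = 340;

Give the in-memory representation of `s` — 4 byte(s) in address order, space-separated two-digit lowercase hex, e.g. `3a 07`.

[0+:11] prio=476 & 0x7ff = 0x1dc; word=0x000001dc
[11+:11] kind=347 & 0x7ff = 0x15b; word=0x000ad9dc
[22+:10] tag=340 & 0x3ff = 0x154; word=0x550ad9dc
word = 0x550ad9dc → little-endian bytes:
  [0]=0xdc  [1]=0xd9  [2]=0x0a  [3]=0x55

dc d9 0a 55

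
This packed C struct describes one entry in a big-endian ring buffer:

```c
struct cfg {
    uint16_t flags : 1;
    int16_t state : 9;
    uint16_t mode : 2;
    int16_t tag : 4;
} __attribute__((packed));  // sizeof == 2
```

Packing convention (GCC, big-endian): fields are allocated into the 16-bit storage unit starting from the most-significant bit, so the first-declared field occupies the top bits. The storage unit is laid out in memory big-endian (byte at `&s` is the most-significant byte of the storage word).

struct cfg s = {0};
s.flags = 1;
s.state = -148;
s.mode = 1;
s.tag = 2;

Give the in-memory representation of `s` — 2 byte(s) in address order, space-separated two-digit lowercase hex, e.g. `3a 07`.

db 12

flags:1 = 1 → 0x1 << 15 → word 0x8000
state:9 = -148 → 0x16c << 6 → word 0xdb00
mode:2 = 1 → 0x1 << 4 → word 0xdb10
tag:4 = 2 → 0x2 << 0 → word 0xdb12
word = 0xdb12 → big-endian bytes:
  [0]=0xdb  [1]=0x12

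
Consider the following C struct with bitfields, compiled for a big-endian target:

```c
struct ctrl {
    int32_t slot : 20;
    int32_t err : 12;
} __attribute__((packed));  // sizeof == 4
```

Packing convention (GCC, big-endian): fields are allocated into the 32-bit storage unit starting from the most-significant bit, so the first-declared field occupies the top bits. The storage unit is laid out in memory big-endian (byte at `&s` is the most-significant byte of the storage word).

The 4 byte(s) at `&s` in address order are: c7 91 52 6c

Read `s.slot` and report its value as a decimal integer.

[0]=0xc7 [1]=0x91 [2]=0x52 [3]=0x6c (big-endian) → word 0xc791526c
slot [12+:20] = (word>>12) & 0xfffff = 817429  ←
err [0+:12] = (word>>0) & 0xfff = 620
slot signed 20b, MSB=1: 817429 - 1048576 = -231147

-231147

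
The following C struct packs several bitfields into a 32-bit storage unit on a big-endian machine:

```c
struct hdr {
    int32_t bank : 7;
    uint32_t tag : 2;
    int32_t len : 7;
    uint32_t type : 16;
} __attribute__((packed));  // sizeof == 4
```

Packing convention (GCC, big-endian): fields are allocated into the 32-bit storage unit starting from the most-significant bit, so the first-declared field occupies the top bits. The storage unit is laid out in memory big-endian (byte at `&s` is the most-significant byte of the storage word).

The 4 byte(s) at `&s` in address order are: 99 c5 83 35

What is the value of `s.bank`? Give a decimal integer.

-52

[0]=0x99 [1]=0xc5 [2]=0x83 [3]=0x35 (big-endian) → word 0x99c58335
bank:7 @ bit 25 → (0x99c58335>>25)&0x7f = 0x4c  ←
tag:2 @ bit 23 → (0x99c58335>>23)&0x3 = 0x3
len:7 @ bit 16 → (0x99c58335>>16)&0x7f = 0x45
type:16 @ bit 0 → (0x99c58335>>0)&0xffff = 0x8335
bank signed 7b, MSB=1: 76 - 128 = -52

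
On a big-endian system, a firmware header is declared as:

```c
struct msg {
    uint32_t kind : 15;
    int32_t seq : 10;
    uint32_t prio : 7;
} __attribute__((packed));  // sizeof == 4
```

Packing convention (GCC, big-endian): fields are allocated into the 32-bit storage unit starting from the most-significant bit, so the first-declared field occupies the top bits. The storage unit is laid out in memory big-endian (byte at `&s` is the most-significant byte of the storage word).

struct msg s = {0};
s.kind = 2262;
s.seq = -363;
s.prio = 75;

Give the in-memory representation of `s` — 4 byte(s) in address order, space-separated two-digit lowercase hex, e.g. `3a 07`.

kind:15 = 2262 → 0x8d6 << 17 → word 0x11ac0000
seq:10 = -363 → 0x295 << 7 → word 0x11ad4a80
prio:7 = 75 → 0x4b << 0 → word 0x11ad4acb
word = 0x11ad4acb → big-endian bytes:
  [0]=0x11  [1]=0xad  [2]=0x4a  [3]=0xcb

11 ad 4a cb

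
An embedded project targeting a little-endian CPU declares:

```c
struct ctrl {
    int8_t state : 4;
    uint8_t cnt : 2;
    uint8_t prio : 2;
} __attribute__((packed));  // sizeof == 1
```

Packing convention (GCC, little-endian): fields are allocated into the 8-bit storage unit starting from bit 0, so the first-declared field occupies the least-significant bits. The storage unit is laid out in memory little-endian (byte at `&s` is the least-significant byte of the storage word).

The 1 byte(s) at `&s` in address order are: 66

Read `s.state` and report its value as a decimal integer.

[0]=0x66 (little-endian) → word 0x66
state:4 @ bit 0 → (0x66>>0)&0xf = 0x6  ←
cnt:2 @ bit 4 → (0x66>>4)&0x3 = 0x2
prio:2 @ bit 6 → (0x66>>6)&0x3 = 0x1
state signed 4b, MSB=0: value = 6

6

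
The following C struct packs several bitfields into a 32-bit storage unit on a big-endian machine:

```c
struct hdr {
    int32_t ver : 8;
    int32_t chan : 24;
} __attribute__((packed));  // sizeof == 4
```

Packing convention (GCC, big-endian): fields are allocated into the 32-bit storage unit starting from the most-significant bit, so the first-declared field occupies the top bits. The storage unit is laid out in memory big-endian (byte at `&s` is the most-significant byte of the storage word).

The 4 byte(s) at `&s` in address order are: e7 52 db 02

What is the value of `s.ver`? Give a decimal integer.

[0]=0xe7 [1]=0x52 [2]=0xdb [3]=0x02 (big-endian) → word 0xe752db02
ver:8 @ bit 24 → (0xe752db02>>24)&0xff = 0xe7  ←
chan:24 @ bit 0 → (0xe752db02>>0)&0xffffff = 0x52db02
ver signed 8b, MSB=1: 231 - 256 = -25

-25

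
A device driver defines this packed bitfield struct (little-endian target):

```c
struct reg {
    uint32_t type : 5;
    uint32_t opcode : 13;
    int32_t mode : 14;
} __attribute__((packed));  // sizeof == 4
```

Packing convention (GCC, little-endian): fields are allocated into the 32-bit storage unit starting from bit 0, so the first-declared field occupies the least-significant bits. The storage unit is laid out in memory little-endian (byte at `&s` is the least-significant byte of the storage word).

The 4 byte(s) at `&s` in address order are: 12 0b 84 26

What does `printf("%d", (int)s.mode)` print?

2465

[0]=0x12 [1]=0x0b [2]=0x84 [3]=0x26 (little-endian) → word 0x26840b12
type:5 @ bit 0 → (0x26840b12>>0)&0x1f = 0x12
opcode:13 @ bit 5 → (0x26840b12>>5)&0x1fff = 0x58
mode:14 @ bit 18 → (0x26840b12>>18)&0x3fff = 0x9a1  ←
mode signed 14b, MSB=0: value = 2465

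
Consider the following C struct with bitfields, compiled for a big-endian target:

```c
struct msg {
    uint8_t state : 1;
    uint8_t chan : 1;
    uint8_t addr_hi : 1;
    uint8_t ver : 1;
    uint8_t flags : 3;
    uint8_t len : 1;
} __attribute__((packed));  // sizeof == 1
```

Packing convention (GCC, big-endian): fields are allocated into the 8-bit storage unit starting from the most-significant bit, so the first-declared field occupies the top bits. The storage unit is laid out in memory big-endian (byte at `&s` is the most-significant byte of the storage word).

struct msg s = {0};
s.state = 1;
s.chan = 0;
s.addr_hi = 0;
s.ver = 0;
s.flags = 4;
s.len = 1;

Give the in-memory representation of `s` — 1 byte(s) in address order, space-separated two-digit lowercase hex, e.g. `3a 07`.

89

state:1 = 1 → 0x1 << 7 → word 0x80
chan:1 = 0 → 0x0 << 6 → word 0x80
addr_hi:1 = 0 → 0x0 << 5 → word 0x80
ver:1 = 0 → 0x0 << 4 → word 0x80
flags:3 = 4 → 0x4 << 1 → word 0x88
len:1 = 1 → 0x1 << 0 → word 0x89
word = 0x89 → big-endian bytes:
  [0]=0x89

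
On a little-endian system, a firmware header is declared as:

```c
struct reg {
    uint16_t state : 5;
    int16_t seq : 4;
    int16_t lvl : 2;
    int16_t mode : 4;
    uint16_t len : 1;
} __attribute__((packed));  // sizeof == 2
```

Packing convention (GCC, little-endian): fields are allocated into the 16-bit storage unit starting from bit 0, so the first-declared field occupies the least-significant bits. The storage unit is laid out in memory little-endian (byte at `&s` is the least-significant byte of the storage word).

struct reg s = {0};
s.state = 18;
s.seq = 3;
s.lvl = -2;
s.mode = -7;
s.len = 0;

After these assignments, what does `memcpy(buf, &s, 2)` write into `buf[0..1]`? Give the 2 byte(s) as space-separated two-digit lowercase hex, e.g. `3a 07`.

72 4c

[0+:5] state=18 & 0x1f = 0x12; word=0x0012
[5+:4] seq=3 & 0xf = 0x3; word=0x0072
[9+:2] lvl=-2 & 0x3 = 0x2; word=0x0472
[11+:4] mode=-7 & 0xf = 0x9; word=0x4c72
[15+:1] len=0 & 0x1 = 0x0; word=0x4c72
word = 0x4c72 → little-endian bytes:
  [0]=0x72  [1]=0x4c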